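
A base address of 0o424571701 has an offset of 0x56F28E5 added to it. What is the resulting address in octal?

0x56F28E5 = 0o533624345 in octal.
Add column by column in base 8, right to left:
  1+5 = 6
  0+4 = 4
  7+3 = 2 carry 1
  1+4+1 = 6
  7+2 = 1 carry 1
  5+6+1 = 4 carry 1
  4+3+1 = 0 carry 1
  2+3+1 = 6
  4+5 = 1 carry 1
  final carry 1

0o1160416246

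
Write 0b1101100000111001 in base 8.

Group the bits in threes: 001 101 100 000 111 001 → 154071.

0o154071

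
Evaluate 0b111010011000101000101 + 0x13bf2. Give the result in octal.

0o7466467

0b111010011000101000101 = 0o7230505 in octal.
0x13bf2 = 0o235762 in octal.
Add column by column in base 8, right to left:
  5+2 = 7
  0+6 = 6
  5+7 = 4 carry 1
  0+5+1 = 6
  3+3 = 6
  2+2 = 4
  7+0 = 7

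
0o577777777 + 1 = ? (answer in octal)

0o600000000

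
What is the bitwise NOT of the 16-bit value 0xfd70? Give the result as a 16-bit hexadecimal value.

Each hex digit d becomes f−d:
  f→0, d→2, 7→8, 0→f

0x028f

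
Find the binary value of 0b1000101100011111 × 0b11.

0b11010000101011101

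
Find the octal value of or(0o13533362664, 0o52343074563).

0o53773376767

OR each oct digit independently (no carries):
  1|5=5, 3|2=3, 5|3=7, 3|4=7, 3|3=3, 3|0=3, 6|7=7, 2|4=6, 6|5=7, 6|6=6, 4|3=7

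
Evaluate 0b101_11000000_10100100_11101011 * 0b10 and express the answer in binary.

Multiply each base-2 digit by 2, carrying:
  1×2 = 2 → write 0 carry 1
  1×2+1 = 3 → write 1 carry 1
  0×2+1 = 1 → write 1
  1×2 = 2 → write 0 carry 1
  0×2+1 = 1 → write 1
  1×2 = 2 → write 0 carry 1
  1×2+1 = 3 → write 1 carry 1
  1×2+1 = 3 → write 1 carry 1
  0×2+1 = 1 → write 1
  0×2 = 0 → write 0
  1×2 = 2 → write 0 carry 1
  0×2+1 = 1 → write 1
  0×2 = 0 → write 0
  1×2 = 2 → write 0 carry 1
  0×2+1 = 1 → write 1
  1×2 = 2 → write 0 carry 1
  0×2+1 = 1 → write 1
  0×2 = 0 → write 0
  0×2 = 0 → write 0
  0×2 = 0 → write 0
  0×2 = 0 → write 0
  0×2 = 0 → write 0
  1×2 = 2 → write 0 carry 1
  1×2+1 = 3 → write 1 carry 1
  1×2+1 = 3 → write 1 carry 1
  0×2+1 = 1 → write 1
  1×2 = 2 → write 0 carry 1
  remaining carry: 1

0b1011100000010100100111010110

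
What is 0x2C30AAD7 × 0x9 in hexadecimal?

0x18DB6018F

Multiply each base-16 digit by 9, carrying:
  7×9 = 63 → write F carry 3
  D×9+3 = 120 → write 8 carry 7
  A×9+7 = 97 → write 1 carry 6
  A×9+6 = 96 → write 0 carry 6
  0×9+6 = 6 → write 6
  3×9 = 27 → write B carry 1
  C×9+1 = 109 → write D carry 6
  2×9+6 = 24 → write 8 carry 1
  remaining carry: 1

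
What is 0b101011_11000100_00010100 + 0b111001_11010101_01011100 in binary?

0b11001011001100101110000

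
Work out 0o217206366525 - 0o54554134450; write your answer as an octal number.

0o142432232055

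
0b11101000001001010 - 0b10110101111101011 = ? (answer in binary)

Subtract column by column in base 2:
  0-1 → 1 (borrow)
  1-1-1 → 1 (borrow)
  0-0-1 → 1 (borrow)
  1-1-1 → 1 (borrow)
  0-0-1 → 1 (borrow)
  0-1-1 → 0 (borrow)
  1-1-1 → 1 (borrow)
  0-1-1 → 0 (borrow)
  0-1-1 → 0 (borrow)
  0-1-1 → 0 (borrow)
  0-0-1 → 1 (borrow)
  0-1-1 → 0 (borrow)
  1-0-1 → 0
  0-1 → 1 (borrow)
  1-1-1 → 1 (borrow)
  1-0-1 → 0
  1-1 → 0

0b110010001011111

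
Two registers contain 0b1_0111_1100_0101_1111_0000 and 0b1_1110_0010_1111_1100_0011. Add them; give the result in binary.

Add column by column in base 2, right to left:
  0+1 = 1
  0+1 = 1
  0+0 = 0
  0+0 = 0
  1+0 = 1
  1+0 = 1
  1+1 = 0 carry 1
  1+1+1 = 1 carry 1
  1+1+1 = 1 carry 1
  0+1+1 = 0 carry 1
  1+1+1 = 1 carry 1
  0+1+1 = 0 carry 1
  0+0+1 = 1
  0+1 = 1
  1+0 = 1
  1+0 = 1
  1+0 = 1
  1+1 = 0 carry 1
  1+1+1 = 1 carry 1
  0+1+1 = 0 carry 1
  1+1+1 = 1 carry 1
  final carry 1

0b1101011111010110110011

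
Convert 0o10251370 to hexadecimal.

0x2152F8

Each octal digit is 3 bits: 1=001 0=000 2=010 5=101 1=001 3=011 7=111 0=000.
Group the bits into nibbles: 0010 0001 0101 0010 1111 1000 → 2152F8.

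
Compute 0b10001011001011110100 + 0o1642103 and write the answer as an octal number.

0b10001011001011110100 = 0o2131364 in octal.
Add column by column in base 8, right to left:
  4+3 = 7
  6+0 = 6
  3+1 = 4
  1+2 = 3
  3+4 = 7
  1+6 = 7
  2+1 = 3

0o3773467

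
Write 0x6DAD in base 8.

0o66655

Expand each hex digit to 4 bits: 6=0110 D=1101 A=1010 D=1101.
Group the bits in threes: 110 110 110 101 101 → 66655.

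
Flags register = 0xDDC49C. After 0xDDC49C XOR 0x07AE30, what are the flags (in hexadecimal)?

XOR each hex digit independently (no carries):
  D^0=D, D^7=A, C^A=6, 4^E=A, 9^3=A, C^0=C

0xDA6AAC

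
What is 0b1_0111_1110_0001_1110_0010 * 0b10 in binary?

0b1011111100001111000100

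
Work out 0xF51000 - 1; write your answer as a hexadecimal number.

0xF50FFF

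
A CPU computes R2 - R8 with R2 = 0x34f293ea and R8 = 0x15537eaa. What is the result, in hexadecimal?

Subtract column by column in base 16:
  a-a → 0
  e-a → 4
  3-e → 5 (borrow)
  9-7-1 → 1
  2-3 → f (borrow)
  f-5-1 → 9
  4-5 → f (borrow)
  3-1-1 → 1

0x1f9f1540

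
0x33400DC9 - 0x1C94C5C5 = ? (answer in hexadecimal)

0x16AB4804

Subtract column by column in base 16:
  9-5 → 4
  C-C → 0
  D-5 → 8
  0-C → 4 (borrow)
  0-4-1 → B (borrow)
  4-9-1 → A (borrow)
  3-C-1 → 6 (borrow)
  3-1-1 → 1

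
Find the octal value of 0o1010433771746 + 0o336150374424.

0o1346604366372

Add column by column in base 8, right to left:
  6+4 = 2 carry 1
  4+2+1 = 7
  7+4 = 3 carry 1
  1+4+1 = 6
  7+7 = 6 carry 1
  7+3+1 = 3 carry 1
  3+0+1 = 4
  3+5 = 0 carry 1
  4+1+1 = 6
  0+6 = 6
  1+3 = 4
  0+3 = 3
  1+0 = 1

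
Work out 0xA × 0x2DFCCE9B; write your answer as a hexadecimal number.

Multiply each base-16 digit by 10, carrying:
  B×10 = 110 → write E carry 6
  9×10+6 = 96 → write 0 carry 6
  E×10+6 = 146 → write 2 carry 9
  C×10+9 = 129 → write 1 carry 8
  C×10+8 = 128 → write 0 carry 8
  F×10+8 = 158 → write E carry 9
  D×10+9 = 139 → write B carry 8
  2×10+8 = 28 → write C carry 1
  remaining carry: 1

0x1CBE0120E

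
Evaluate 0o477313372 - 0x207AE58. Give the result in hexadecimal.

0o477313372 = 0x4FD96FA in hexadecimal.
Subtract column by column in base 16:
  A-8 → 2
  F-5 → A
  6-E → 8 (borrow)
  9-A-1 → E (borrow)
  D-7-1 → 5
  F-0 → F
  4-2 → 2

0x2F5E8A2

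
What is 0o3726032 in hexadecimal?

0xFAC1A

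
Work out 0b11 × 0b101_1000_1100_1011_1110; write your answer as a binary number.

0b100001010011000111010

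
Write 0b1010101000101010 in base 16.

0xaa2a

Group the bits into nibbles: 1010 1010 0010 1010 → aa2a.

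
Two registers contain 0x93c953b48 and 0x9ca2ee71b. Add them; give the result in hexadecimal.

Add column by column in base 16, right to left:
  8+b = 3 carry 1
  4+1+1 = 6
  b+7 = 2 carry 1
  3+e+1 = 2 carry 1
  5+e+1 = 4 carry 1
  9+2+1 = c
  c+a = 6 carry 1
  3+c+1 = 0 carry 1
  9+9+1 = 3 carry 1
  final carry 1

0x1306c42263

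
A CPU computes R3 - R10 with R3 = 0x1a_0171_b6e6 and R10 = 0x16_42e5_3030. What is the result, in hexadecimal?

0x3be8c86b6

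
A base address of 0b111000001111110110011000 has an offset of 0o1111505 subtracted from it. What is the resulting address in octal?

0b111000001111110110011000 = 0o70176630 in octal.
Subtract column by column in base 8:
  0-5 → 3 (borrow)
  3-0-1 → 2
  6-5 → 1
  6-1 → 5
  7-1 → 6
  1-1 → 0
  0-1 → 7 (borrow)
  7-0-1 → 6

0o67065123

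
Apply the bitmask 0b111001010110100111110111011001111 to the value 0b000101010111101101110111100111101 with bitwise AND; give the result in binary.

0b000001010110100101110111000001101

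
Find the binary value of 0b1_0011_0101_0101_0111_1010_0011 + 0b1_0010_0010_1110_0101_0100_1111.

0b10010110000011110011110010

Add column by column in base 2, right to left:
  1+1 = 0 carry 1
  1+1+1 = 1 carry 1
  0+1+1 = 0 carry 1
  0+1+1 = 0 carry 1
  0+0+1 = 1
  1+0 = 1
  0+1 = 1
  1+0 = 1
  1+1 = 0 carry 1
  1+0+1 = 0 carry 1
  1+1+1 = 1 carry 1
  0+0+1 = 1
  1+0 = 1
  0+1 = 1
  1+1 = 0 carry 1
  0+1+1 = 0 carry 1
  1+0+1 = 0 carry 1
  0+1+1 = 0 carry 1
  1+0+1 = 0 carry 1
  0+0+1 = 1
  1+0 = 1
  1+1 = 0 carry 1
  0+0+1 = 1
  0+0 = 0
  1+1 = 0 carry 1
  final carry 1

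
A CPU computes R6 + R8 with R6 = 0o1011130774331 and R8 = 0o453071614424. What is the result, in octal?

0o1464222610755

Add column by column in base 8, right to left:
  1+4 = 5
  3+2 = 5
  3+4 = 7
  4+4 = 0 carry 1
  7+1+1 = 1 carry 1
  7+6+1 = 6 carry 1
  0+1+1 = 2
  3+7 = 2 carry 1
  1+0+1 = 2
  1+3 = 4
  1+5 = 6
  0+4 = 4
  1+0 = 1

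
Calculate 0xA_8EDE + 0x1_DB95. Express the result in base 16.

0xC6A73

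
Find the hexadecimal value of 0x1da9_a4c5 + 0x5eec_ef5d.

0x7c969422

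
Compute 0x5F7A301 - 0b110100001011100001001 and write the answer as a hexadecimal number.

0x5DD8BF8

0b110100001011100001001 = 0x1A1709 in hexadecimal.
Subtract column by column in base 16:
  1-9 → 8 (borrow)
  0-0-1 → F (borrow)
  3-7-1 → B (borrow)
  A-1-1 → 8
  7-A → D (borrow)
  F-1-1 → D
  5-0 → 5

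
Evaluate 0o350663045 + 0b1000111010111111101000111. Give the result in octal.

0b1000111010111111101000111 = 0o107277507 in octal.
Add column by column in base 8, right to left:
  5+7 = 4 carry 1
  4+0+1 = 5
  0+5 = 5
  3+7 = 2 carry 1
  6+7+1 = 6 carry 1
  6+2+1 = 1 carry 1
  0+7+1 = 0 carry 1
  5+0+1 = 6
  3+1 = 4

0o460162554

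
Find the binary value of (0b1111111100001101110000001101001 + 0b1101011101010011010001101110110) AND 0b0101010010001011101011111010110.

Add column by column in base 2, right to left:
  1+0 = 1
  0+1 = 1
  0+1 = 1
  1+0 = 1
  0+1 = 1
  1+1 = 0 carry 1
  1+1+1 = 1 carry 1
  0+0+1 = 1
  0+1 = 1
  0+1 = 1
  0+0 = 0
  0+0 = 0
  0+0 = 0
  1+1 = 0 carry 1
  1+0+1 = 0 carry 1
  1+1+1 = 1 carry 1
  0+1+1 = 0 carry 1
  1+0+1 = 0 carry 1
  1+0+1 = 0 carry 1
  0+1+1 = 0 carry 1
  0+0+1 = 1
  0+1 = 1
  0+0 = 0
  1+1 = 0 carry 1
  1+1+1 = 1 carry 1
  1+1+1 = 1 carry 1
  1+0+1 = 0 carry 1
  1+1+1 = 1 carry 1
  1+0+1 = 0 carry 1
  1+1+1 = 1 carry 1
  1+1+1 = 1 carry 1
  final carry 1
Sum = 0b11101011001100001000001111011111; now AND with 0b0101010010001011101011111010110:
  11101011001100001000001111011111
& 00101010010001011101011111010110
= 00101010000000001000001111010110

0b101010000000001000001111010110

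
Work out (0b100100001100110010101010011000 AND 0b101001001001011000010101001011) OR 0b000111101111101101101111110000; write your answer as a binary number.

0b100111101111111101101111111000

0b100100001100110010101010011000 AND 0b101001001001011000010101001011 = 0b100000001000010000000000001000.
Then OR with 0b000111101111101101101111110000.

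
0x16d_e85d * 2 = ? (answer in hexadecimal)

Multiply each base-16 digit by 2, carrying:
  d×2 = 26 → write a carry 1
  5×2+1 = 11 → write b
  8×2 = 16 → write 0 carry 1
  e×2+1 = 29 → write d carry 1
  d×2+1 = 27 → write b carry 1
  6×2+1 = 13 → write d
  1×2 = 2 → write 2

0x2dbd0ba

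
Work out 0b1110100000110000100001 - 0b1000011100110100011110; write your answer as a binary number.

0b110000011111100000011

Subtract column by column in base 2:
  1-0 → 1
  0-1 → 1 (borrow)
  0-1-1 → 0 (borrow)
  0-1-1 → 0 (borrow)
  0-1-1 → 0 (borrow)
  1-0-1 → 0
  0-0 → 0
  0-0 → 0
  0-1 → 1 (borrow)
  0-0-1 → 1 (borrow)
  1-1-1 → 1 (borrow)
  1-1-1 → 1 (borrow)
  0-0-1 → 1 (borrow)
  0-0-1 → 1 (borrow)
  0-1-1 → 0 (borrow)
  0-1-1 → 0 (borrow)
  0-1-1 → 0 (borrow)
  1-0-1 → 0
  0-0 → 0
  1-0 → 1
  1-0 → 1
  1-1 → 0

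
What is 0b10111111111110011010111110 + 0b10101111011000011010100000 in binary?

Add column by column in base 2, right to left:
  0+0 = 0
  1+0 = 1
  1+0 = 1
  1+0 = 1
  1+0 = 1
  1+1 = 0 carry 1
  0+0+1 = 1
  1+1 = 0 carry 1
  0+0+1 = 1
  1+1 = 0 carry 1
  1+1+1 = 1 carry 1
  0+0+1 = 1
  0+0 = 0
  1+0 = 1
  1+0 = 1
  1+1 = 0 carry 1
  1+1+1 = 1 carry 1
  1+0+1 = 0 carry 1
  1+1+1 = 1 carry 1
  1+1+1 = 1 carry 1
  1+1+1 = 1 carry 1
  1+1+1 = 1 carry 1
  1+0+1 = 0 carry 1
  1+1+1 = 1 carry 1
  0+0+1 = 1
  1+1 = 0 carry 1
  final carry 1

0b101101111010110110101011110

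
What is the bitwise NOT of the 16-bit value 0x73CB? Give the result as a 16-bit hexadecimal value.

Each hex digit d becomes F−d:
  7→8, 3→C, C→3, B→4

0x8C34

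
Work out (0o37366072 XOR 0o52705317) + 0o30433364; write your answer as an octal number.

First 0o37366072 XOR 0o52705317 = 0o65463365.
Add column by column in base 8, right to left:
  5+4 = 1 carry 1
  6+6+1 = 5 carry 1
  3+3+1 = 7
  3+3 = 6
  6+3 = 1 carry 1
  4+4+1 = 1 carry 1
  5+0+1 = 6
  6+3 = 1 carry 1
  final carry 1

0o116116751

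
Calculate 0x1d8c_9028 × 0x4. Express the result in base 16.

Multiply each base-16 digit by 4, carrying:
  8×4 = 32 → write 0 carry 2
  2×4+2 = 10 → write a
  0×4 = 0 → write 0
  9×4 = 36 → write 4 carry 2
  c×4+2 = 50 → write 2 carry 3
  8×4+3 = 35 → write 3 carry 2
  d×4+2 = 54 → write 6 carry 3
  1×4+3 = 7 → write 7

0x763240a0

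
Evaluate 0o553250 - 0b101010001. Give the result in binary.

0b101101010101010111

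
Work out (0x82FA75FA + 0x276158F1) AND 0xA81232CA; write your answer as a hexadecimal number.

Add column by column in base 16, right to left:
  A+1 = B
  F+F = E carry 1
  5+8+1 = E
  7+5 = C
  A+1 = B
  F+6 = 5 carry 1
  2+7+1 = A
  8+2 = A
Sum = 0xAA5BCEEB; now AND with 0xA81232CA:
  A&A=A, A&8=8, 5&1=1, B&2=2, C&3=0, E&2=2, E&C=C, B&A=A

0xA81202CA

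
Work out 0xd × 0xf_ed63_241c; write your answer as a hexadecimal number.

0xcf0e08d56c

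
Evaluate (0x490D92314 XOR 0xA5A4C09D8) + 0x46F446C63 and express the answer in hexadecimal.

First 0x490D92314 XOR 0xA5A4C09D8 = 0xECA952ACC.
Add column by column in base 16, right to left:
  C+3 = F
  C+6 = 2 carry 1
  A+C+1 = 7 carry 1
  2+6+1 = 9
  5+4 = 9
  9+4 = D
  A+F = 9 carry 1
  C+6+1 = 3 carry 1
  E+4+1 = 3 carry 1
  final carry 1

0x1339D9972F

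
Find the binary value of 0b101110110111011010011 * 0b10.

0b1011101101110110100110

Multiply each base-2 digit by 2, carrying:
  1×2 = 2 → write 0 carry 1
  1×2+1 = 3 → write 1 carry 1
  0×2+1 = 1 → write 1
  0×2 = 0 → write 0
  1×2 = 2 → write 0 carry 1
  0×2+1 = 1 → write 1
  1×2 = 2 → write 0 carry 1
  1×2+1 = 3 → write 1 carry 1
  0×2+1 = 1 → write 1
  1×2 = 2 → write 0 carry 1
  1×2+1 = 3 → write 1 carry 1
  1×2+1 = 3 → write 1 carry 1
  0×2+1 = 1 → write 1
  1×2 = 2 → write 0 carry 1
  1×2+1 = 3 → write 1 carry 1
  0×2+1 = 1 → write 1
  1×2 = 2 → write 0 carry 1
  1×2+1 = 3 → write 1 carry 1
  1×2+1 = 3 → write 1 carry 1
  0×2+1 = 1 → write 1
  1×2 = 2 → write 0 carry 1
  remaining carry: 1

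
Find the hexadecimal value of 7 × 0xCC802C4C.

Multiply each base-16 digit by 7, carrying:
  C×7 = 84 → write 4 carry 5
  4×7+5 = 33 → write 1 carry 2
  C×7+2 = 86 → write 6 carry 5
  2×7+5 = 19 → write 3 carry 1
  0×7+1 = 1 → write 1
  8×7 = 56 → write 8 carry 3
  C×7+3 = 87 → write 7 carry 5
  C×7+5 = 89 → write 9 carry 5
  remaining carry: 5

0x597813614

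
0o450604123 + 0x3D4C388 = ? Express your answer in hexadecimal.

0o450604123 = 0x4A30853 in hexadecimal.
Add column by column in base 16, right to left:
  3+8 = B
  5+8 = D
  8+3 = B
  0+C = C
  3+4 = 7
  A+D = 7 carry 1
  4+3+1 = 8

0x877CBDB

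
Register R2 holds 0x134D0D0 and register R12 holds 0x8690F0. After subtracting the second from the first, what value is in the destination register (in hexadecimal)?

Subtract column by column in base 16:
  0-0 → 0
  D-F → E (borrow)
  0-0-1 → F (borrow)
  D-9-1 → 3
  4-6 → E (borrow)
  3-8-1 → A (borrow)
  1-0-1 → 0

0xAE3FE0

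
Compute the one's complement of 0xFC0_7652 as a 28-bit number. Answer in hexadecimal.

0x03F89AD

Each hex digit d becomes F−d:
  F→0, C→3, 0→F, 7→8, 6→9, 5→A, 2→D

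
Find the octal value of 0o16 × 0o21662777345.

0o371711770206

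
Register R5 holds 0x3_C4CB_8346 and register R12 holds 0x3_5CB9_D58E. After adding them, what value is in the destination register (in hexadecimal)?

0x7218558D4

Add column by column in base 16, right to left:
  6+E = 4 carry 1
  4+8+1 = D
  3+5 = 8
  8+D = 5 carry 1
  B+9+1 = 5 carry 1
  C+B+1 = 8 carry 1
  4+C+1 = 1 carry 1
  C+5+1 = 2 carry 1
  3+3+1 = 7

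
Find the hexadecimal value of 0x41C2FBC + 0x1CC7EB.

Add column by column in base 16, right to left:
  C+B = 7 carry 1
  B+E+1 = A carry 1
  F+7+1 = 7 carry 1
  2+C+1 = F
  C+C = 8 carry 1
  1+1+1 = 3
  4+0 = 4

0x438F7A7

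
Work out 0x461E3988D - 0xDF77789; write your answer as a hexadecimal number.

0x453EC2104

Subtract column by column in base 16:
  D-9 → 4
  8-8 → 0
  8-7 → 1
  9-7 → 2
  3-7 → C (borrow)
  E-F-1 → E (borrow)
  1-D-1 → 3 (borrow)
  6-0-1 → 5
  4-0 → 4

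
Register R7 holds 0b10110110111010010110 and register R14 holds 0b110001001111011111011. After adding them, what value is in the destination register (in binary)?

Add column by column in base 2, right to left:
  0+1 = 1
  1+1 = 0 carry 1
  1+0+1 = 0 carry 1
  0+1+1 = 0 carry 1
  1+1+1 = 1 carry 1
  0+1+1 = 0 carry 1
  0+1+1 = 0 carry 1
  1+1+1 = 1 carry 1
  0+0+1 = 1
  1+1 = 0 carry 1
  1+1+1 = 1 carry 1
  1+1+1 = 1 carry 1
  0+1+1 = 0 carry 1
  1+0+1 = 0 carry 1
  1+0+1 = 0 carry 1
  0+1+1 = 0 carry 1
  1+0+1 = 0 carry 1
  1+0+1 = 0 carry 1
  0+0+1 = 1
  1+1 = 0 carry 1
  0+1+1 = 0 carry 1
  final carry 1

0b1001000000110110010001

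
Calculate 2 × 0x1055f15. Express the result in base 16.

0x20abe2a

Multiply each base-16 digit by 2, carrying:
  5×2 = 10 → write a
  1×2 = 2 → write 2
  f×2 = 30 → write e carry 1
  5×2+1 = 11 → write b
  5×2 = 10 → write a
  0×2 = 0 → write 0
  1×2 = 2 → write 2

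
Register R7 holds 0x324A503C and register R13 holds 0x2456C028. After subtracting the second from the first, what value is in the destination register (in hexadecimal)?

0xDF39014

Subtract column by column in base 16:
  C-8 → 4
  3-2 → 1
  0-0 → 0
  5-C → 9 (borrow)
  A-6-1 → 3
  4-5 → F (borrow)
  2-4-1 → D (borrow)
  3-2-1 → 0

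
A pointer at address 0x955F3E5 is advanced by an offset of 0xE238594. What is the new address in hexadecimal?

0x17797979

Add column by column in base 16, right to left:
  5+4 = 9
  E+9 = 7 carry 1
  3+5+1 = 9
  F+8 = 7 carry 1
  5+3+1 = 9
  5+2 = 7
  9+E = 7 carry 1
  final carry 1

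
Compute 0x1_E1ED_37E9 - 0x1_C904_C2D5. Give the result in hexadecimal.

Subtract column by column in base 16:
  9-5 → 4
  E-D → 1
  7-2 → 5
  3-C → 7 (borrow)
  D-4-1 → 8
  E-0 → E
  1-9 → 8 (borrow)
  E-C-1 → 1
  1-1 → 0

0x18E87514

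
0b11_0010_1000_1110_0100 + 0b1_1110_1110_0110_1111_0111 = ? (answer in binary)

0b1000100000111111011011

Add column by column in base 2, right to left:
  0+1 = 1
  0+1 = 1
  1+1 = 0 carry 1
  0+0+1 = 1
  0+1 = 1
  1+1 = 0 carry 1
  1+1+1 = 1 carry 1
  1+1+1 = 1 carry 1
  0+0+1 = 1
  0+1 = 1
  0+1 = 1
  1+0 = 1
  0+0 = 0
  1+1 = 0 carry 1
  0+1+1 = 0 carry 1
  0+1+1 = 0 carry 1
  1+0+1 = 0 carry 1
  1+1+1 = 1 carry 1
  0+1+1 = 0 carry 1
  0+1+1 = 0 carry 1
  0+1+1 = 0 carry 1
  final carry 1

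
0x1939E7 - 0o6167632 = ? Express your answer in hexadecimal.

0o6167632 = 0x18EF9A in hexadecimal.
Subtract column by column in base 16:
  7-A → D (borrow)
  E-9-1 → 4
  9-F → A (borrow)
  3-E-1 → 4 (borrow)
  9-8-1 → 0
  1-1 → 0

0x4A4D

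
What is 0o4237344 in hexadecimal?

Each octal digit is 3 bits: 4=100 2=010 3=011 7=111 3=011 4=100 4=100.
Group the bits into nibbles: 0001 0001 0011 1110 1110 0100 → 113EE4.

0x113EE4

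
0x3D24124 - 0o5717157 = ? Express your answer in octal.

0x3D24124 = 0o364440444 in octal.
Subtract column by column in base 8:
  4-7 → 5 (borrow)
  4-5-1 → 6 (borrow)
  4-1-1 → 2
  0-7 → 1 (borrow)
  4-1-1 → 2
  4-7 → 5 (borrow)
  4-5-1 → 6 (borrow)
  6-0-1 → 5
  3-0 → 3

0o356521265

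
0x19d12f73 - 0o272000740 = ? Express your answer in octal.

0o2672226623

0x19d12f73 = 0o3164227563 in octal.
Subtract column by column in base 8:
  3-0 → 3
  6-4 → 2
  5-7 → 6 (borrow)
  7-0-1 → 6
  2-0 → 2
  2-0 → 2
  4-2 → 2
  6-7 → 7 (borrow)
  1-2-1 → 6 (borrow)
  3-0-1 → 2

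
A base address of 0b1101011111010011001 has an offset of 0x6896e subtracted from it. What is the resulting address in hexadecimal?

0x352b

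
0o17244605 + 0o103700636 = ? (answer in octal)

Add column by column in base 8, right to left:
  5+6 = 3 carry 1
  0+3+1 = 4
  6+6 = 4 carry 1
  4+0+1 = 5
  4+0 = 4
  2+7 = 1 carry 1
  7+3+1 = 3 carry 1
  1+0+1 = 2
  0+1 = 1

0o123145443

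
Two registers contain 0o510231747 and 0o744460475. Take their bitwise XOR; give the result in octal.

XOR each oct digit independently (no carries):
  5^7=2, 1^4=5, 0^4=4, 2^4=6, 3^6=5, 1^0=1, 7^4=3, 4^7=3, 7^5=2

0o254651332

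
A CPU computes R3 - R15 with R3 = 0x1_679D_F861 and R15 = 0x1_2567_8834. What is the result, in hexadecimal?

0x4236702D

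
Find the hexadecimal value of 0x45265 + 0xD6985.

0x11BBEA

Add column by column in base 16, right to left:
  5+5 = A
  6+8 = E
  2+9 = B
  5+6 = B
  4+D = 1 carry 1
  final carry 1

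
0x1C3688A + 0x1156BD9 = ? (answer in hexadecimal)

0x2D8D463

Add column by column in base 16, right to left:
  A+9 = 3 carry 1
  8+D+1 = 6 carry 1
  8+B+1 = 4 carry 1
  6+6+1 = D
  3+5 = 8
  C+1 = D
  1+1 = 2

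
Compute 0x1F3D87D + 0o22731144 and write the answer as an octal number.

0x1F3D87D = 0o174754175 in octal.
Add column by column in base 8, right to left:
  5+4 = 1 carry 1
  7+4+1 = 4 carry 1
  1+1+1 = 3
  4+1 = 5
  5+3 = 0 carry 1
  7+7+1 = 7 carry 1
  4+2+1 = 7
  7+2 = 1 carry 1
  1+0+1 = 2

0o217705341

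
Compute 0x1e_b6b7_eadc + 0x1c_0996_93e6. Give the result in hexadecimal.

0x3ac04e7ec2

Add column by column in base 16, right to left:
  c+6 = 2 carry 1
  d+e+1 = c carry 1
  a+3+1 = e
  e+9 = 7 carry 1
  7+6+1 = e
  b+9 = 4 carry 1
  6+9+1 = 0 carry 1
  b+0+1 = c
  e+c = a carry 1
  1+1+1 = 3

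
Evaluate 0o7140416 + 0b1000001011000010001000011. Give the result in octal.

0o110442521

0b1000001011000010001000011 = 0o101302103 in octal.
Add column by column in base 8, right to left:
  6+3 = 1 carry 1
  1+0+1 = 2
  4+1 = 5
  0+2 = 2
  4+0 = 4
  1+3 = 4
  7+1 = 0 carry 1
  0+0+1 = 1
  0+1 = 1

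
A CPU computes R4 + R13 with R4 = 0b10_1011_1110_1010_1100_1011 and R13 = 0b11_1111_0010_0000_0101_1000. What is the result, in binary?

0b11010110000101100100011

Add column by column in base 2, right to left:
  1+0 = 1
  1+0 = 1
  0+0 = 0
  1+1 = 0 carry 1
  0+1+1 = 0 carry 1
  0+0+1 = 1
  1+1 = 0 carry 1
  1+0+1 = 0 carry 1
  0+0+1 = 1
  1+0 = 1
  0+0 = 0
  1+0 = 1
  0+0 = 0
  1+1 = 0 carry 1
  1+0+1 = 0 carry 1
  1+0+1 = 0 carry 1
  1+1+1 = 1 carry 1
  1+1+1 = 1 carry 1
  0+1+1 = 0 carry 1
  1+1+1 = 1 carry 1
  0+1+1 = 0 carry 1
  1+1+1 = 1 carry 1
  final carry 1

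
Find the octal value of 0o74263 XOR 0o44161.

0o30302

XOR each oct digit independently (no carries):
  7^4=3, 4^4=0, 2^1=3, 6^6=0, 3^1=2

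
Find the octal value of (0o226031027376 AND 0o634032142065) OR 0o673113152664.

0o226031027376 AND 0o634032142065 = 0o224030002064.
Then OR with 0o673113152664.

0o677133152664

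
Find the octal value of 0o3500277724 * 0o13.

Multiply each base-8 digit by 11, carrying:
  4×11 = 44 → write 4 carry 5
  2×11+5 = 27 → write 3 carry 3
  7×11+3 = 80 → write 0 carry 10
  7×11+10 = 87 → write 7 carry 10
  7×11+10 = 87 → write 7 carry 10
  2×11+10 = 32 → write 0 carry 4
  0×11+4 = 4 → write 4
  0×11 = 0 → write 0
  5×11 = 55 → write 7 carry 6
  3×11+6 = 39 → write 7 carry 4
  remaining carry: 4

0o47704077034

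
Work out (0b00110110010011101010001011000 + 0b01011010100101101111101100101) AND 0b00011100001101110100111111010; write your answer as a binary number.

Add column by column in base 2, right to left:
  0+1 = 1
  0+0 = 0
  0+1 = 1
  1+0 = 1
  1+0 = 1
  0+1 = 1
  1+1 = 0 carry 1
  0+0+1 = 1
  0+1 = 1
  0+1 = 1
  1+1 = 0 carry 1
  0+1+1 = 0 carry 1
  1+1+1 = 1 carry 1
  0+0+1 = 1
  1+1 = 0 carry 1
  1+1+1 = 1 carry 1
  1+0+1 = 0 carry 1
  0+1+1 = 0 carry 1
  0+0+1 = 1
  1+0 = 1
  0+1 = 1
  0+0 = 0
  1+1 = 0 carry 1
  1+0+1 = 0 carry 1
  0+1+1 = 0 carry 1
  1+1+1 = 1 carry 1
  1+0+1 = 0 carry 1
  0+1+1 = 0 carry 1
  final carry 1
Sum = 0b10010000111001011001110111101; now AND with 0b00011100001101110100111111010:
  10010000111001011001110111101
& 00011100001101110100111111010
= 00010000001001010000110111000

0b10000001001010000110111000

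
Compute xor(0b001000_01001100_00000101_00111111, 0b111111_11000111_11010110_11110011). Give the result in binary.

0b110111100010111101001111001100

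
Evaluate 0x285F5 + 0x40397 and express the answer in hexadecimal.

0x6898C

Add column by column in base 16, right to left:
  5+7 = C
  F+9 = 8 carry 1
  5+3+1 = 9
  8+0 = 8
  2+4 = 6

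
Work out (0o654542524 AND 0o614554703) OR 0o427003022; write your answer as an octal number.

0o654542524 AND 0o614554703 = 0o614540500.
Then OR with 0o427003022.

0o637543522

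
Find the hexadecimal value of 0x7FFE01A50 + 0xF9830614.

0x8F9632064

Add column by column in base 16, right to left:
  0+4 = 4
  5+1 = 6
  A+6 = 0 carry 1
  1+0+1 = 2
  0+3 = 3
  E+8 = 6 carry 1
  F+9+1 = 9 carry 1
  F+F+1 = F carry 1
  7+0+1 = 8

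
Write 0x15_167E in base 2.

0b101010001011001111110

Expand each hex digit to 4 bits: 1=0001 5=0101 1=0001 6=0110 7=0111 E=1110.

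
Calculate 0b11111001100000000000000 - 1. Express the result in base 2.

The trailing 14 digits are 0, so subtracting 1 borrows through: they become 1 and the next digit up decrements.

0b11111001011111111111111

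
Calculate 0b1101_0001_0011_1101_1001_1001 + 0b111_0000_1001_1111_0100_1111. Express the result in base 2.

Add column by column in base 2, right to left:
  1+1 = 0 carry 1
  0+1+1 = 0 carry 1
  0+1+1 = 0 carry 1
  1+1+1 = 1 carry 1
  1+0+1 = 0 carry 1
  0+0+1 = 1
  0+1 = 1
  1+0 = 1
  1+1 = 0 carry 1
  0+1+1 = 0 carry 1
  1+1+1 = 1 carry 1
  1+1+1 = 1 carry 1
  1+1+1 = 1 carry 1
  1+0+1 = 0 carry 1
  0+0+1 = 1
  0+1 = 1
  1+0 = 1
  0+0 = 0
  0+0 = 0
  0+0 = 0
  1+1 = 0 carry 1
  0+1+1 = 0 carry 1
  1+1+1 = 1 carry 1
  1+0+1 = 0 carry 1
  final carry 1

0b1010000011101110011101000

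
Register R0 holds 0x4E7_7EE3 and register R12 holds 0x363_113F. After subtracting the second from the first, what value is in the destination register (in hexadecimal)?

Subtract column by column in base 16:
  3-F → 4 (borrow)
  E-3-1 → A
  E-1 → D
  7-1 → 6
  7-3 → 4
  E-6 → 8
  4-3 → 1

0x1846DA4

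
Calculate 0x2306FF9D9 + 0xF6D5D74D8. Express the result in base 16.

0x119DCD6EB1

Add column by column in base 16, right to left:
  9+8 = 1 carry 1
  D+D+1 = B carry 1
  9+4+1 = E
  F+7 = 6 carry 1
  F+D+1 = D carry 1
  6+5+1 = C
  0+D = D
  3+6 = 9
  2+F = 1 carry 1
  final carry 1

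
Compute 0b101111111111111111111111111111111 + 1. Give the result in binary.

0b110000000000000000000000000000000

The trailing 31 digits are 1 (max in base 2), so adding 1 cascades: they roll to 0 and the next digit up increments.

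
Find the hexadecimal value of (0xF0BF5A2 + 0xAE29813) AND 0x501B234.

0x1008034

Add column by column in base 16, right to left:
  2+3 = 5
  A+1 = B
  5+8 = D
  F+9 = 8 carry 1
  B+2+1 = E
  0+E = E
  F+A = 9 carry 1
  final carry 1
Sum = 0x19EE8DB5; now AND with 0x501B234:
  1&0=0, 9&5=1, E&0=0, E&1=0, 8&B=8, D&2=0, B&3=3, 5&4=4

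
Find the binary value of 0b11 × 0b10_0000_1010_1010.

0b110000111111110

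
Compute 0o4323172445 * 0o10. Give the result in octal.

0o43231724450

Multiply each base-8 digit by 8, carrying:
  5×8 = 40 → write 0 carry 5
  4×8+5 = 37 → write 5 carry 4
  4×8+4 = 36 → write 4 carry 4
  2×8+4 = 20 → write 4 carry 2
  7×8+2 = 58 → write 2 carry 7
  1×8+7 = 15 → write 7 carry 1
  3×8+1 = 25 → write 1 carry 3
  2×8+3 = 19 → write 3 carry 2
  3×8+2 = 26 → write 2 carry 3
  4×8+3 = 35 → write 3 carry 4
  remaining carry: 4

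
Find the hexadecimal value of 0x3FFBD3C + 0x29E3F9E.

Add column by column in base 16, right to left:
  C+E = A carry 1
  3+9+1 = D
  D+F = C carry 1
  B+3+1 = F
  F+E = D carry 1
  F+9+1 = 9 carry 1
  3+2+1 = 6

0x69DFCDA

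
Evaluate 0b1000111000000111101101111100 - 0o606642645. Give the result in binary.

0b10110001010011010111010111

0o606642645 = 0b110000110110100010110100101 in binary.
Subtract column by column in base 2:
  0-1 → 1 (borrow)
  0-0-1 → 1 (borrow)
  1-1-1 → 1 (borrow)
  1-0-1 → 0
  1-0 → 1
  1-1 → 0
  1-0 → 1
  0-1 → 1 (borrow)
  1-1-1 → 1 (borrow)
  1-0-1 → 0
  0-1 → 1 (borrow)
  1-0-1 → 0
  1-0 → 1
  1-0 → 1
  1-1 → 0
  0-0 → 0
  0-1 → 1 (borrow)
  0-1-1 → 0 (borrow)
  0-0-1 → 1 (borrow)
  0-1-1 → 0 (borrow)
  0-1-1 → 0 (borrow)
  1-0-1 → 0
  1-0 → 1
  1-0 → 1
  0-0 → 0
  0-1 → 1 (borrow)
  0-1-1 → 0 (borrow)
  1-0-1 → 0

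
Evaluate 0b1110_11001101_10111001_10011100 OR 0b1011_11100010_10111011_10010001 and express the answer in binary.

0b1111111011111011101110011101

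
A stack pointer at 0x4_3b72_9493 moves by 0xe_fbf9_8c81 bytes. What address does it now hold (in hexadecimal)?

Add column by column in base 16, right to left:
  3+1 = 4
  9+8 = 1 carry 1
  4+c+1 = 1 carry 1
  9+8+1 = 2 carry 1
  2+9+1 = c
  7+f = 6 carry 1
  b+b+1 = 7 carry 1
  3+f+1 = 3 carry 1
  4+e+1 = 3 carry 1
  final carry 1

0x13376c2114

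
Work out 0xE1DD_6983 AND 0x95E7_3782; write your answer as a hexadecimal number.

0x81C52182

AND each hex digit independently (no carries):
  E&9=8, 1&5=1, D&E=C, D&7=5, 6&3=2, 9&7=1, 8&8=8, 3&2=2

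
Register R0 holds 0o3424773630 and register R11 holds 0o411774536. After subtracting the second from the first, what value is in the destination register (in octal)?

Subtract column by column in base 8:
  0-6 → 2 (borrow)
  3-3-1 → 7 (borrow)
  6-5-1 → 0
  3-4 → 7 (borrow)
  7-7-1 → 7 (borrow)
  7-7-1 → 7 (borrow)
  4-1-1 → 2
  2-1 → 1
  4-4 → 0
  3-0 → 3

0o3012777072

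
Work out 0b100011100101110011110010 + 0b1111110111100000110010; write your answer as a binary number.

0b110011011101010100100100

Add column by column in base 2, right to left:
  0+0 = 0
  1+1 = 0 carry 1
  0+0+1 = 1
  0+0 = 0
  1+1 = 0 carry 1
  1+1+1 = 1 carry 1
  1+0+1 = 0 carry 1
  1+0+1 = 0 carry 1
  0+0+1 = 1
  0+0 = 0
  1+0 = 1
  1+1 = 0 carry 1
  1+1+1 = 1 carry 1
  0+1+1 = 0 carry 1
  1+1+1 = 1 carry 1
  0+0+1 = 1
  0+1 = 1
  1+1 = 0 carry 1
  1+1+1 = 1 carry 1
  1+1+1 = 1 carry 1
  0+1+1 = 0 carry 1
  0+1+1 = 0 carry 1
  0+0+1 = 1
  1+0 = 1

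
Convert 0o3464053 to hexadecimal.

Each octal digit is 3 bits: 3=011 4=100 6=110 4=100 0=000 5=101 3=011.
Group the bits into nibbles: 1110 0110 1000 0010 1011 → E682B.

0xE682B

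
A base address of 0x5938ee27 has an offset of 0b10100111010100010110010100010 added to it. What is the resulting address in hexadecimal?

0x6e231ac9

0b10100111010100010110010100010 = 0x14ea2ca2 in hexadecimal.
Add column by column in base 16, right to left:
  7+2 = 9
  2+a = c
  e+c = a carry 1
  e+2+1 = 1 carry 1
  8+a+1 = 3 carry 1
  3+e+1 = 2 carry 1
  9+4+1 = e
  5+1 = 6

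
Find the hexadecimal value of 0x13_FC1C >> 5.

0x9FE0

5 bits is not a whole number of base-16 digits; in binary: 100111111110000011100 >> 5 = 1001111111100000.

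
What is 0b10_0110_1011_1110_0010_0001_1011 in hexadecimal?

0x26BE21B

Group the bits into nibbles: 0010 0110 1011 1110 0010 0001 1011 → 26BE21B.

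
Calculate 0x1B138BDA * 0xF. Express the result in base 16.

0x1962531C6

Multiply each base-16 digit by 15, carrying:
  A×15 = 150 → write 6 carry 9
  D×15+9 = 204 → write C carry 12
  B×15+12 = 177 → write 1 carry 11
  8×15+11 = 131 → write 3 carry 8
  3×15+8 = 53 → write 5 carry 3
  1×15+3 = 18 → write 2 carry 1
  B×15+1 = 166 → write 6 carry 10
  1×15+10 = 25 → write 9 carry 1
  remaining carry: 1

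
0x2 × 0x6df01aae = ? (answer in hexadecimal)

0xdbe0355c

Multiply each base-16 digit by 2, carrying:
  e×2 = 28 → write c carry 1
  a×2+1 = 21 → write 5 carry 1
  a×2+1 = 21 → write 5 carry 1
  1×2+1 = 3 → write 3
  0×2 = 0 → write 0
  f×2 = 30 → write e carry 1
  d×2+1 = 27 → write b carry 1
  6×2+1 = 13 → write d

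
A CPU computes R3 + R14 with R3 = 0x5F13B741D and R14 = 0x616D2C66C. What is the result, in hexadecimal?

0xC080E3A89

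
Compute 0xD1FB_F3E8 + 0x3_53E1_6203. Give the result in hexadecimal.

Add column by column in base 16, right to left:
  8+3 = B
  E+0 = E
  3+2 = 5
  F+6 = 5 carry 1
  B+1+1 = D
  F+E = D carry 1
  1+3+1 = 5
  D+5 = 2 carry 1
  0+3+1 = 4

0x425DD55EB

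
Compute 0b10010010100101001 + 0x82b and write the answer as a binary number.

0x82b = 0b100000101011 in binary.
Add column by column in base 2, right to left:
  1+1 = 0 carry 1
  0+1+1 = 0 carry 1
  0+0+1 = 1
  1+1 = 0 carry 1
  0+0+1 = 1
  1+1 = 0 carry 1
  0+0+1 = 1
  0+0 = 0
  1+0 = 1
  0+0 = 0
  1+0 = 1
  0+1 = 1
  0+0 = 0
  1+0 = 1
  0+0 = 0
  0+0 = 0
  1+0 = 1

0b10010110101010100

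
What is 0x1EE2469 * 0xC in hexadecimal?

Multiply each base-16 digit by 12, carrying:
  9×12 = 108 → write C carry 6
  6×12+6 = 78 → write E carry 4
  4×12+4 = 52 → write 4 carry 3
  2×12+3 = 27 → write B carry 1
  E×12+1 = 169 → write 9 carry 10
  E×12+10 = 178 → write 2 carry 11
  1×12+11 = 23 → write 7 carry 1
  remaining carry: 1

0x1729B4EC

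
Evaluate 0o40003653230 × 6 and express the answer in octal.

0o300027003620

Multiply each base-8 digit by 6, carrying:
  0×6 = 0 → write 0
  3×6 = 18 → write 2 carry 2
  2×6+2 = 14 → write 6 carry 1
  3×6+1 = 19 → write 3 carry 2
  5×6+2 = 32 → write 0 carry 4
  6×6+4 = 40 → write 0 carry 5
  3×6+5 = 23 → write 7 carry 2
  0×6+2 = 2 → write 2
  0×6 = 0 → write 0
  0×6 = 0 → write 0
  4×6 = 24 → write 0 carry 3
  remaining carry: 3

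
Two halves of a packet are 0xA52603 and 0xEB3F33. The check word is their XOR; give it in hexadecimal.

0x4E1930

XOR each hex digit independently (no carries):
  A^E=4, 5^B=E, 2^3=1, 6^F=9, 0^3=3, 3^3=0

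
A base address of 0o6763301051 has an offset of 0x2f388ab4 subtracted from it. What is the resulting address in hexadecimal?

0o6763301051 = 0x37cd8229 in hexadecimal.
Subtract column by column in base 16:
  9-4 → 5
  2-b → 7 (borrow)
  2-a-1 → 7 (borrow)
  8-8-1 → f (borrow)
  d-8-1 → 4
  c-3 → 9
  7-f → 8 (borrow)
  3-2-1 → 0

0x894f775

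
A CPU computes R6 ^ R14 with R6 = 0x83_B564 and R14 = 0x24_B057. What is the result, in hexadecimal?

XOR each hex digit independently (no carries):
  8^2=A, 3^4=7, B^B=0, 5^0=5, 6^5=3, 4^7=3

0xA70533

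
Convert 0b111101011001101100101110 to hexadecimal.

0xF59B2E

Group the bits into nibbles: 1111 0101 1001 1011 0010 1110 → F59B2E.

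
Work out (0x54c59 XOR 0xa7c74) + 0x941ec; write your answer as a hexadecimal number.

0x187219

First 0x54c59 XOR 0xa7c74 = 0xf302d.
Add column by column in base 16, right to left:
  d+c = 9 carry 1
  2+e+1 = 1 carry 1
  0+1+1 = 2
  3+4 = 7
  f+9 = 8 carry 1
  final carry 1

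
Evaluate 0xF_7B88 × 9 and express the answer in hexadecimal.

Multiply each base-16 digit by 9, carrying:
  8×9 = 72 → write 8 carry 4
  8×9+4 = 76 → write C carry 4
  B×9+4 = 103 → write 7 carry 6
  7×9+6 = 69 → write 5 carry 4
  F×9+4 = 139 → write B carry 8
  remaining carry: 8

0x8B57C8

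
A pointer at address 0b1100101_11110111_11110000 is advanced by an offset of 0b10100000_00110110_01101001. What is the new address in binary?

0b1000001100010111001011001

Add column by column in base 2, right to left:
  0+1 = 1
  0+0 = 0
  0+0 = 0
  0+1 = 1
  1+0 = 1
  1+1 = 0 carry 1
  1+1+1 = 1 carry 1
  1+0+1 = 0 carry 1
  1+0+1 = 0 carry 1
  1+1+1 = 1 carry 1
  1+1+1 = 1 carry 1
  0+0+1 = 1
  1+1 = 0 carry 1
  1+1+1 = 1 carry 1
  1+0+1 = 0 carry 1
  1+0+1 = 0 carry 1
  1+0+1 = 0 carry 1
  0+0+1 = 1
  1+0 = 1
  0+0 = 0
  0+0 = 0
  1+1 = 0 carry 1
  1+0+1 = 0 carry 1
  0+1+1 = 0 carry 1
  final carry 1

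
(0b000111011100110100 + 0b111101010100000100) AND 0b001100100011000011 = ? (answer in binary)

0b100100000000000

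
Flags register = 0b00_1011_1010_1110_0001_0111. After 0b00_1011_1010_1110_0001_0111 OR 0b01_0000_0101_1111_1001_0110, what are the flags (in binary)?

OR bit by bit (1 where either bit is 1):
  0010111010111000010111
| 0100000101111110010110
= 0110111111111110010111

0b0110111111111110010111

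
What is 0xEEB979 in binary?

0b111011101011100101111001

Expand each hex digit to 4 bits: E=1110 E=1110 B=1011 9=1001 7=0111 9=1001.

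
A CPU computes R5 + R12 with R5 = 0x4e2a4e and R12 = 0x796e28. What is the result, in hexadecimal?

Add column by column in base 16, right to left:
  e+8 = 6 carry 1
  4+2+1 = 7
  a+e = 8 carry 1
  2+6+1 = 9
  e+9 = 7 carry 1
  4+7+1 = c

0xc79876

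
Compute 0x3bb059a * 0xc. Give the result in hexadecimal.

0x2cc44338

Multiply each base-16 digit by 12, carrying:
  a×12 = 120 → write 8 carry 7
  9×12+7 = 115 → write 3 carry 7
  5×12+7 = 67 → write 3 carry 4
  0×12+4 = 4 → write 4
  b×12 = 132 → write 4 carry 8
  b×12+8 = 140 → write c carry 8
  3×12+8 = 44 → write c carry 2
  remaining carry: 2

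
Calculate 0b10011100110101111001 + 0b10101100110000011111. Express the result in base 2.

Add column by column in base 2, right to left:
  1+1 = 0 carry 1
  0+1+1 = 0 carry 1
  0+1+1 = 0 carry 1
  1+1+1 = 1 carry 1
  1+1+1 = 1 carry 1
  1+0+1 = 0 carry 1
  1+0+1 = 0 carry 1
  0+0+1 = 1
  1+0 = 1
  0+0 = 0
  1+1 = 0 carry 1
  1+1+1 = 1 carry 1
  0+0+1 = 1
  0+0 = 0
  1+1 = 0 carry 1
  1+1+1 = 1 carry 1
  1+0+1 = 0 carry 1
  0+1+1 = 0 carry 1
  0+0+1 = 1
  1+1 = 0 carry 1
  final carry 1

0b101001001100110011000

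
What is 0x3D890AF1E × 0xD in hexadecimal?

0x31FF58E486

Multiply each base-16 digit by 13, carrying:
  E×13 = 182 → write 6 carry 11
  1×13+11 = 24 → write 8 carry 1
  F×13+1 = 196 → write 4 carry 12
  A×13+12 = 142 → write E carry 8
  0×13+8 = 8 → write 8
  9×13 = 117 → write 5 carry 7
  8×13+7 = 111 → write F carry 6
  D×13+6 = 175 → write F carry 10
  3×13+10 = 49 → write 1 carry 3
  remaining carry: 3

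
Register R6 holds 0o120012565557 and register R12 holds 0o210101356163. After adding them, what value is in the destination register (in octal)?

0o330114143742

Add column by column in base 8, right to left:
  7+3 = 2 carry 1
  5+6+1 = 4 carry 1
  5+1+1 = 7
  5+6 = 3 carry 1
  6+5+1 = 4 carry 1
  5+3+1 = 1 carry 1
  2+1+1 = 4
  1+0 = 1
  0+1 = 1
  0+0 = 0
  2+1 = 3
  1+2 = 3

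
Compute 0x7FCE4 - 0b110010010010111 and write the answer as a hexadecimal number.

0x7984D

0b110010010010111 = 0x6497 in hexadecimal.
Subtract column by column in base 16:
  4-7 → D (borrow)
  E-9-1 → 4
  C-4 → 8
  F-6 → 9
  7-0 → 7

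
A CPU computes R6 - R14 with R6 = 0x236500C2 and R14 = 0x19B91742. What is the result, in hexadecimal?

0x9ABE980

Subtract column by column in base 16:
  2-2 → 0
  C-4 → 8
  0-7 → 9 (borrow)
  0-1-1 → E (borrow)
  5-9-1 → B (borrow)
  6-B-1 → A (borrow)
  3-9-1 → 9 (borrow)
  2-1-1 → 0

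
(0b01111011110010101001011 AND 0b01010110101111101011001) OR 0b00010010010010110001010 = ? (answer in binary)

0b01111011110010101001011 AND 0b01010110101111101011001 = 0b01010010100010101001001.
Then OR with 0b00010010010010110001010.

0b1010010110010111001011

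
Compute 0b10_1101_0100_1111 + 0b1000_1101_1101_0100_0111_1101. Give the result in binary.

0b100011100000000111001100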